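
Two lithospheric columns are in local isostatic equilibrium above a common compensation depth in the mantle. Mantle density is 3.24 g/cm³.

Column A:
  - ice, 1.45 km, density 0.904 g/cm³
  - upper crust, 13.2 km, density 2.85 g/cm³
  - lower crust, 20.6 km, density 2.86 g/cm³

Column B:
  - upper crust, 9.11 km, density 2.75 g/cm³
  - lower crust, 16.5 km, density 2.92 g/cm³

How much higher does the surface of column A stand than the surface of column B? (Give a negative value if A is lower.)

2.04 km

For any compensation level in the mantle, the mantle terms cancel and isostasy reduces to e = (Σt_A − Σt_B) − (Σ(ρt)_A − Σ(ρt)_B) / ρ_m.
Σt_A = 35.25 km; Σt_B = 25.61 km; Σ(ρt)_A = 97.8468; Σ(ρt)_B = 73.2325 (in km·g/cm³).
e = (35.25 − 25.61) − (97.8468 − 73.2325) / 3.24 = 2.04 km.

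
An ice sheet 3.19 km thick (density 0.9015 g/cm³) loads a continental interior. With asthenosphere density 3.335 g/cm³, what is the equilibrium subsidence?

In Airy isostatic equilibrium: the ice load ρ_ice t is balanced by mantle displaced below, ρ_m s.
s = t ρ_ice / ρ_m = 3.19 km × 0.9015/3.335 = 0.862 km.

0.862 km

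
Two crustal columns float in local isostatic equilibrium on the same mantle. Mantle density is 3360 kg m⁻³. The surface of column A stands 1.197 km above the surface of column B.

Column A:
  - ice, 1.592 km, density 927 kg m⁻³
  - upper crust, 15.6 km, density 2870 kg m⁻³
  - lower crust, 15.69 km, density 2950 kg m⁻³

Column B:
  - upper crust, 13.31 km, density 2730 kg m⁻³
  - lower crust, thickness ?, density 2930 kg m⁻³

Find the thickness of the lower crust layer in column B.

Take the compensation level at the base of the deeper column (depth z_c below the surface of column A) and equate Σ ρ_i t_i down to z_c; mantle fills any gap and the z_c terms cancel.
Column A: 1.592×927 + 15.6×2870 + 15.69×2950 + (z_c − 32.882)×3360
Column B: 1.197×0 + 13.31×2730 + x×2930 + (z_c − 1.197 − 13.31 − x)×3360
The z_c×3360 term appears on both sides and cancels. Collect the known terms of each column as K = Σ(ρt)_known − 3360 × (depth of known layers): K_A = 92533.284 − 3360×32.882 = −17950.236; K_B = 36336.3 − 3360×(1.197 + 13.31) = −12407.22.
Balance: K_A = K_B − x×(3360 − 2930), so x = (K_B − K_A)/(3360 − 2930) = 5543.02/430 = 12.9 km.

12.9 km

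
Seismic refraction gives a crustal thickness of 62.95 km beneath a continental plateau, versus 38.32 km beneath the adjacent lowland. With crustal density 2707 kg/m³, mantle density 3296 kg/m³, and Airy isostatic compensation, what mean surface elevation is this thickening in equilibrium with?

4.4 km

Excess crust Δ = 62.95 km − 38.32 km = 24.63 km, split between elevation h and root r with h + r = Δ.
Airy balance ρ_c h = (ρ_m − ρ_c) r gives r = h ρ_c/(ρ_m − ρ_c), so h (1 + ρ_c/(ρ_m − ρ_c)) = Δ, i.e. h = Δ (ρ_m − ρ_c)/ρ_m.
h = 24.63 km × 589/3296 = 4.4 km.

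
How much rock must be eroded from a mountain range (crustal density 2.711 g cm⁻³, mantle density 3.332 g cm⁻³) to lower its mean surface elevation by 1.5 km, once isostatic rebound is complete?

Net drop Δ = e − u = e − e ρ_c/ρ_m = e (ρ_m − ρ_c)/ρ_m.
e = Δ ρ_m/(ρ_m − ρ_c) = 1.5 km × 3.332/0.621 = 8.05 km.

8.05 km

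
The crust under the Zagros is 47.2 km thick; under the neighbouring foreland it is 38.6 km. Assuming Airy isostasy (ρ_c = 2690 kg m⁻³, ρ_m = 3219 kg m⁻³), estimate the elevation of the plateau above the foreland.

Excess crust Δ = 47.2 km − 38.6 km = 8.6 km, split between elevation h and root r with h + r = Δ.
Airy balance ρ_c h = (ρ_m − ρ_c) r gives r = h ρ_c/(ρ_m − ρ_c), so h (1 + ρ_c/(ρ_m − ρ_c)) = Δ, i.e. h = Δ (ρ_m − ρ_c)/ρ_m.
h = 8.6 km × 529/3219 = 1.41 km.

1.41 km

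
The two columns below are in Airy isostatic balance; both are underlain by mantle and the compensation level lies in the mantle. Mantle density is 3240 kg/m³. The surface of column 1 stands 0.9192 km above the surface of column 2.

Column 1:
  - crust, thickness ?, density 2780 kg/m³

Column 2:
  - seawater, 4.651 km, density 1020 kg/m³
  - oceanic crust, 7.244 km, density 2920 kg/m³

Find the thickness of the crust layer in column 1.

Take the compensation level at the base of the deeper column (depth z_c below the surface of column 1) and equate Σ ρ_i t_i down to z_c; mantle fills any gap and the z_c terms cancel.
Column 1: x×2780 + (z_c − 0 − x)×3240
Column 2: 0.9192×0 + 4.651×1020 + 7.244×2920 + (z_c − 0.9192 − 11.895)×3240
The z_c×3240 term appears on both sides and cancels. Collect the known terms of each column as K = Σ(ρt)_known − 3240 × (depth of known layers): K_1 = 0 − 3240×0 = 0; K_2 = 25896.5 − 3240×(0.9192 + 11.895) = −15621.508.
Balance: K_1 − x×(3240 − 2780) = K_2, so x = (K_1 − K_2)/(3240 − 2780) = 15621.5/460 = 34 km.

34 km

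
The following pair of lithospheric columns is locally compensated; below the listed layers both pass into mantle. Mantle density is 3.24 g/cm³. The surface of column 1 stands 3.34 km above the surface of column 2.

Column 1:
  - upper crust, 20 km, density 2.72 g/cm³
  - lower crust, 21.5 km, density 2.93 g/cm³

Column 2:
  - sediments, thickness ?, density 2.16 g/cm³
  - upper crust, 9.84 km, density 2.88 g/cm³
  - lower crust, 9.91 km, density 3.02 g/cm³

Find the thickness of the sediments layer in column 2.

0.482 km

Take the compensation level at the base of the deeper column (depth z_c below the surface of column 1) and equate Σ ρ_i t_i down to z_c; mantle fills any gap and the z_c terms cancel.
Column 1: 20×2.72 + 21.5×2.93 + (z_c − 41.5)×3.24
Column 2: 3.34×0 + x×2.16 + 9.84×2.88 + 9.91×3.02 + (z_c − 3.34 − 19.75 − x)×3.24
The z_c×3.24 term appears on both sides and cancels. Collect the known terms of each column as K = Σ(ρt)_known − 3.24 × (depth of known layers): K_1 = 117.395 − 3.24×41.5 = −17.065; K_2 = 58.2674 − 3.24×(3.34 + 19.75) = −16.5442.
Balance: K_1 = K_2 − x×(3.24 − 2.16), so x = (K_2 − K_1)/(3.24 − 2.16) = 0.5208/1.08 = 0.482 km.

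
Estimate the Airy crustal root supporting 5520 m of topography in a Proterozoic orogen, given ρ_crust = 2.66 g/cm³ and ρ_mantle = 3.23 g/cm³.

25800 m

For local isostatic compensation: the weight of the topography is balanced by the buoyancy of the root, ρ_c h = (ρ_m − ρ_c) r.
r = h · ρ_c / (ρ_m − ρ_c) = 5520 m × 2.66 / (3.23 − 2.66) = 25800 m.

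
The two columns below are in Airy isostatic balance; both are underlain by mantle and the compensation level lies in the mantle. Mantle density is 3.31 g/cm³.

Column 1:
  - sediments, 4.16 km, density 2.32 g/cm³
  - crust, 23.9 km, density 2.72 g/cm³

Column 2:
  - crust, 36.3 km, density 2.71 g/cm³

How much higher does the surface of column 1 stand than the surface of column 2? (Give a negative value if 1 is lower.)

For any compensation level in the mantle, the mantle terms cancel and isostasy reduces to e = (Σt_1 − Σt_2) − (Σ(ρt)_1 − Σ(ρt)_2) / ρ_m.
Σt_1 = 28.06 km; Σt_2 = 36.3 km; Σ(ρt)_1 = 74.6592; Σ(ρt)_2 = 98.373 (in km·g/cm³).
e = (28.06 − 36.3) − (74.6592 − 98.373) / 3.31 = −1.08 km.

−1.08 km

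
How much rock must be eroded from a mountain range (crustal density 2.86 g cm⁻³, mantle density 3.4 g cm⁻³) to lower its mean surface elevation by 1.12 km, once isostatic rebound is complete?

Net drop Δ = e − u = e − e ρ_c/ρ_m = e (ρ_m − ρ_c)/ρ_m.
e = Δ ρ_m/(ρ_m − ρ_c) = 1.12 km × 3.4/0.54 = 7.05 km.

7.05 km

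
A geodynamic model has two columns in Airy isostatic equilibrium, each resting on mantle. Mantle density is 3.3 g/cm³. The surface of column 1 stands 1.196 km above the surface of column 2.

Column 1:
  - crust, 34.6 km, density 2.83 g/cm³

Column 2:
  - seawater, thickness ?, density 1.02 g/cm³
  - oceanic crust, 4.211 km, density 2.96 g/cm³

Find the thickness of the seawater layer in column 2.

4.77 km

Take the compensation level at the base of the deeper column (depth z_c below the surface of column 1) and equate Σ ρ_i t_i down to z_c; mantle fills any gap and the z_c terms cancel.
Column 1: 34.6×2.83 + (z_c − 34.6)×3.3
Column 2: 1.196×0 + x×1.02 + 4.211×2.96 + (z_c − 1.196 − 4.211 − x)×3.3
The z_c×3.3 term appears on both sides and cancels. Collect the known terms of each column as K = Σ(ρt)_known − 3.3 × (depth of known layers): K_1 = 97.918 − 3.3×34.6 = −16.262; K_2 = 12.46456 − 3.3×(1.196 + 4.211) = −5.37854.
Balance: K_1 = K_2 − x×(3.3 − 1.02), so x = (K_2 − K_1)/(3.3 − 1.02) = 10.8835/2.28 = 4.77 km.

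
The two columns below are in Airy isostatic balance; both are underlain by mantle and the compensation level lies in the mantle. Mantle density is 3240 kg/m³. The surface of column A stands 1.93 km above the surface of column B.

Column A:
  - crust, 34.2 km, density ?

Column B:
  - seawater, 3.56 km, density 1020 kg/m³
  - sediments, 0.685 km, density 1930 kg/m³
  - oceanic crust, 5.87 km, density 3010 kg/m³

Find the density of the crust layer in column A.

2760 kg/m³

Take the compensation level at the base of the deeper column (depth z_c below the surface of column A) and equate Σ ρ_i t_i down to z_c; mantle fills any gap and the z_c terms cancel.
Column A: 34.2×ρ + (z_c − 34.2)×3240
Column B: 1.93×0 + 3.56×1020 + 0.685×1930 + 5.87×3010 + (z_c − 1.93 − 10.115)×3240
The z_c×3240 term appears on both sides and cancels. Collect the known terms of each column as K = Σ(ρt)_known − 3240 × (depth of known layers): K_A = 0 − 3240×34.2 = −110808; K_B = 22621.95 − 3240×(1.93 + 10.115) = −16403.85.
Balance: K_A + 34.2×ρ = K_B, so ρ = (K_B − K_A)/34.2 = 94404.2/34.2 = 2760 kg/m³.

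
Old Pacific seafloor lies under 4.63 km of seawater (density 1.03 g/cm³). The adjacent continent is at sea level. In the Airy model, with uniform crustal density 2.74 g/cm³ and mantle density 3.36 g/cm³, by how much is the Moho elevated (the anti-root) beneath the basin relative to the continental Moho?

For local isostatic compensation: replacing crust with seawater at the top is compensated by replacing crust with mantle at the base: d (ρ_c − ρ_w) = a (ρ_m − ρ_c).
a = d (ρ_c − ρ_w)/(ρ_m − ρ_c) = 4.63 km × 1.71/0.62 = 12.8 km.

12.8 km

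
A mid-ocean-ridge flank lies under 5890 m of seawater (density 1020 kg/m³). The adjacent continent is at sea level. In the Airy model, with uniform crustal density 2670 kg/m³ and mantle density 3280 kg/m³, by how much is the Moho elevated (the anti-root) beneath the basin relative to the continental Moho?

Balancing pressure at the compensation depth: replacing crust with seawater at the top is compensated by replacing crust with mantle at the base: d (ρ_c − ρ_w) = a (ρ_m − ρ_c).
a = d (ρ_c − ρ_w)/(ρ_m − ρ_c) = 5890 m × 1650/610 = 15900 m.

15900 m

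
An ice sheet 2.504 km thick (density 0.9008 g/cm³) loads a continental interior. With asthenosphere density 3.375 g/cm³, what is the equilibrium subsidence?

0.668 km

For local isostatic compensation: the ice load ρ_ice t is balanced by mantle displaced below, ρ_m s.
s = t ρ_ice / ρ_m = 2.504 km × 0.9008/3.375 = 0.668 km.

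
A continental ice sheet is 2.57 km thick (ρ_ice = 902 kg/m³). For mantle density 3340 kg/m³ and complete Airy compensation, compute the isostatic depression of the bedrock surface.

In Airy isostatic equilibrium: the ice load ρ_ice t is balanced by mantle displaced below, ρ_m s.
s = t ρ_ice / ρ_m = 2.57 km × 902/3340 = 0.694 km.

0.694 km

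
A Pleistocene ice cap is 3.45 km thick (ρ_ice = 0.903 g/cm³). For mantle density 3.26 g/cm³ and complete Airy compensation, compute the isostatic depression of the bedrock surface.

0.956 km

For local isostatic compensation: the ice load ρ_ice t is balanced by mantle displaced below, ρ_m s.
s = t ρ_ice / ρ_m = 3.45 km × 0.903/3.26 = 0.956 km.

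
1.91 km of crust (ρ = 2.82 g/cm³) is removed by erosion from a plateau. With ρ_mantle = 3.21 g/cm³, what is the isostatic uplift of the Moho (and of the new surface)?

Unloading: uplift u = e ρ_c/ρ_m = 1.91 km × 2.82/3.21 = 1.68 km.

1.68 km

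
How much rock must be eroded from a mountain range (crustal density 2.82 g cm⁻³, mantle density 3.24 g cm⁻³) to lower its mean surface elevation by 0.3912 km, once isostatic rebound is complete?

Net drop Δ = e − u = e − e ρ_c/ρ_m = e (ρ_m − ρ_c)/ρ_m.
e = Δ ρ_m/(ρ_m − ρ_c) = 0.3912 km × 3.24/0.42 = 3.02 km.

3.02 km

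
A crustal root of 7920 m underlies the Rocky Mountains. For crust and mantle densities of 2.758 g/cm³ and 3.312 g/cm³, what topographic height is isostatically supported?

1590 m

For local isostatic compensation: ρ_c h = (ρ_m − ρ_c) r.
h = r (ρ_m − ρ_c) / ρ_c = 7920 m × (3.312 − 2.758) / 2.758 = 1590 m.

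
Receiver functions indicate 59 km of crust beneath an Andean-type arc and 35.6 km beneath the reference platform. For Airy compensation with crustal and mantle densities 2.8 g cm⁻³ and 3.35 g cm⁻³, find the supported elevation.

3.84 km

Excess crust Δ = 59 km − 35.6 km = 23.4 km, split between elevation h and root r with h + r = Δ.
Airy balance ρ_c h = (ρ_m − ρ_c) r gives r = h ρ_c/(ρ_m − ρ_c), so h (1 + ρ_c/(ρ_m − ρ_c)) = Δ, i.e. h = Δ (ρ_m − ρ_c)/ρ_m.
h = 23.4 km × 0.55/3.35 = 3.84 km.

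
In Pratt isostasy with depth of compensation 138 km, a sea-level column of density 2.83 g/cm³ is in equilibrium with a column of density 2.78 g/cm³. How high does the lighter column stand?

2.48 km

ρ_ref D = ρ (D + h) → h = D (ρ_ref − ρ)/ρ.
h = 138 km × (2.83 − 2.78)/2.78 = 2.48 km.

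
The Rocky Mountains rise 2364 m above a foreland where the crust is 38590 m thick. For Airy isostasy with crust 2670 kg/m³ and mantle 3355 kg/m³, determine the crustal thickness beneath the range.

Root depth r = h ρ_c / (ρ_m − ρ_c) = 2364 m × 2670 / 685 = 9214 m.
Total thickness = T + h + r = 38590 m + 2364 m + 9214 m = 50200 m.

50200 m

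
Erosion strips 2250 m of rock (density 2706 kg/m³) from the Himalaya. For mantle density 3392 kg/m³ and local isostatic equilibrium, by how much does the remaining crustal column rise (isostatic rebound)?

1790 m

Unloading: uplift u = e ρ_c/ρ_m = 2250 m × 2706/3392 = 1790 m.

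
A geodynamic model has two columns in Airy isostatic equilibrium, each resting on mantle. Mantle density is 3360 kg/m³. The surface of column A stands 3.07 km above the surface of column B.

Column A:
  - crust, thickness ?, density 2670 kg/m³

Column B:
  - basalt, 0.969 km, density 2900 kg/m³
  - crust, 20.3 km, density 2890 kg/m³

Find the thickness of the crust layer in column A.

29.4 km

Take the compensation level at the base of the deeper column (depth z_c below the surface of column A) and equate Σ ρ_i t_i down to z_c; mantle fills any gap and the z_c terms cancel.
Column A: x×2670 + (z_c − 0 − x)×3360
Column B: 3.07×0 + 0.969×2900 + 20.3×2890 + (z_c − 3.07 − 21.269)×3360
The z_c×3360 term appears on both sides and cancels. Collect the known terms of each column as K = Σ(ρt)_known − 3360 × (depth of known layers): K_A = 0 − 3360×0 = 0; K_B = 61477.1 − 3360×(3.07 + 21.269) = −20301.94.
Balance: K_A − x×(3360 − 2670) = K_B, so x = (K_A − K_B)/(3360 − 2670) = 20301.9/690 = 29.4 km.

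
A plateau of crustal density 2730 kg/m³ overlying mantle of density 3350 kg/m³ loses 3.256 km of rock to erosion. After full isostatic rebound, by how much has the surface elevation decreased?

Rebound u = e ρ_c/ρ_m = 3.256 km × 2730/3350 = 2.653 km.
Net surface drop = e − u = 3.256 km − 2.653 km = e (ρ_m − ρ_c)/ρ_m = 0.603 km.

0.603 km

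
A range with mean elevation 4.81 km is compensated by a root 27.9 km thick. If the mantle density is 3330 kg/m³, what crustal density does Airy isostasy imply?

2840 kg/m³

ρ_c h = (ρ_m − ρ_c) r → ρ_c (h + r) = ρ_m r → ρ_c = ρ_m r / (h + r).
ρ_c = 3330 × 27.9 km / (4.81 km + 27.9 km) = 2840 kg/m³.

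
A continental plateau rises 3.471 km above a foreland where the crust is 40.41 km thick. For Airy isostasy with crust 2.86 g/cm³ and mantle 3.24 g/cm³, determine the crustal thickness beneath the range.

Root depth r = h ρ_c / (ρ_m − ρ_c) = 3.471 km × 2.86 / 0.38 = 26.12 km.
Total thickness = T + h + r = 40.41 km + 3.471 km + 26.12 km = 70 km.

70 km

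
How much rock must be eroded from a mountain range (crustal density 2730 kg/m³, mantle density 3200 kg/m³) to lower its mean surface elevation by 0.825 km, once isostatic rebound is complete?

Net drop Δ = e − u = e − e ρ_c/ρ_m = e (ρ_m − ρ_c)/ρ_m.
e = Δ ρ_m/(ρ_m − ρ_c) = 0.825 km × 3200/470 = 5.62 km.

5.62 km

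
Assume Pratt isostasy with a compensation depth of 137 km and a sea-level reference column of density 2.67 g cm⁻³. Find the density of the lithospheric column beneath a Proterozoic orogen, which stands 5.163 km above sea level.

Pratt balance: ρ_ref D = ρ (D + h).
ρ = ρ_ref D/(D + h) = 2.67 × 137 km/(137 km + 5.163 km) = 2.57 g cm⁻³.

2.57 g cm⁻³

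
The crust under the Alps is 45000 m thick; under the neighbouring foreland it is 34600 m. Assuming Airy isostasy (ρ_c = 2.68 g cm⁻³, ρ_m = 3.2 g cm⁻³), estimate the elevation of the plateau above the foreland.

Excess crust Δ = 45000 m − 34600 m = 10400 m, split between elevation h and root r with h + r = Δ.
Airy balance ρ_c h = (ρ_m − ρ_c) r gives r = h ρ_c/(ρ_m − ρ_c), so h (1 + ρ_c/(ρ_m − ρ_c)) = Δ, i.e. h = Δ (ρ_m − ρ_c)/ρ_m.
h = 10400 m × 0.52/3.2 = 1690 m.

1690 m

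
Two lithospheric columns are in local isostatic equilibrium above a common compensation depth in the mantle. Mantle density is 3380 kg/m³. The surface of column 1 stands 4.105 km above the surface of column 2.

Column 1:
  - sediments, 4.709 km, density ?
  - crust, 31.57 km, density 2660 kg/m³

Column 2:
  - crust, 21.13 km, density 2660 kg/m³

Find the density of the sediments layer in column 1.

Take the compensation level at the base of the deeper column (depth z_c below the surface of column 1) and equate Σ ρ_i t_i down to z_c; mantle fills any gap and the z_c terms cancel.
Column 1: 4.709×ρ + 31.57×2660 + (z_c − 36.279)×3380
Column 2: 4.105×0 + 21.13×2660 + (z_c − 4.105 − 21.13)×3380
The z_c×3380 term appears on both sides and cancels. Collect the known terms of each column as K = Σ(ρt)_known − 3380 × (depth of known layers): K_1 = 83976.2 − 3380×36.279 = −38646.82; K_2 = 56205.8 − 3380×(4.105 + 21.13) = −29088.5.
Balance: K_1 + 4.709×ρ = K_2, so ρ = (K_2 − K_1)/4.709 = 9558.32/4.709 = 2030 kg/m³.

2030 kg/m³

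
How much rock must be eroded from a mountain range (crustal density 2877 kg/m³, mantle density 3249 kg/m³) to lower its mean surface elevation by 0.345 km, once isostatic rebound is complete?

Net drop Δ = e − u = e − e ρ_c/ρ_m = e (ρ_m − ρ_c)/ρ_m.
e = Δ ρ_m/(ρ_m − ρ_c) = 0.345 km × 3249/372 = 3.01 km.

3.01 km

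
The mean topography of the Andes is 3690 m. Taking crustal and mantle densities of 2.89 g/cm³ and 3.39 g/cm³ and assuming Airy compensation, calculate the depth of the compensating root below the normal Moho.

21300 m

Isostatic balance requires: the weight of the topography is balanced by the buoyancy of the root, ρ_c h = (ρ_m − ρ_c) r.
r = h · ρ_c / (ρ_m − ρ_c) = 3690 m × 2.89 / (3.39 − 2.89) = 21300 m.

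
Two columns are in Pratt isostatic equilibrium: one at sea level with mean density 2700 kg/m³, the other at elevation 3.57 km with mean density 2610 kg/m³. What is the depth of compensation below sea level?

104 km

ρ_ref D = ρ (D + h) → D (ρ_ref − ρ) = ρ h.
D = ρ h/(ρ_ref − ρ) = 2610 × 3.57 km/(2700 − 2610) = 104 km.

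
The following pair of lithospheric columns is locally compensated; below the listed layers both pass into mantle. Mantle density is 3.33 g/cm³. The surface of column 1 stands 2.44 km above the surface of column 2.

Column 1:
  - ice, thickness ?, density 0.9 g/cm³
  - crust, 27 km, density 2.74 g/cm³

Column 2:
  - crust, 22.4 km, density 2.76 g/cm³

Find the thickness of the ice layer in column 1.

2.04 km

Take the compensation level at the base of the deeper column (depth z_c below the surface of column 1) and equate Σ ρ_i t_i down to z_c; mantle fills any gap and the z_c terms cancel.
Column 1: x×0.9 + 27×2.74 + (z_c − 27 − x)×3.33
Column 2: 2.44×0 + 22.4×2.76 + (z_c − 2.44 − 22.4)×3.33
The z_c×3.33 term appears on both sides and cancels. Collect the known terms of each column as K = Σ(ρt)_known − 3.33 × (depth of known layers): K_1 = 73.98 − 3.33×27 = −15.93; K_2 = 61.824 − 3.33×(2.44 + 22.4) = −20.8932.
Balance: K_1 − x×(3.33 − 0.9) = K_2, so x = (K_1 − K_2)/(3.33 − 0.9) = 4.9632/2.43 = 2.04 km.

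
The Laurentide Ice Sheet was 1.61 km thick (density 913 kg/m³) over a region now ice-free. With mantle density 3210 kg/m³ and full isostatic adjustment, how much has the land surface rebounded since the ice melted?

Removing the load lets mantle flow back in; uplift u satisfies ρ_ice t = ρ_m u.
u = t ρ_ice/ρ_m = 1.61 km × 913/3210 = 0.458 km.

0.458 km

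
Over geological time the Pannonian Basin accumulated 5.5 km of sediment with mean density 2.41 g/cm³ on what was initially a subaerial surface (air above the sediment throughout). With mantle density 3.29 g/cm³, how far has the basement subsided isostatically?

Subaerial load: s = t ρ_sed / ρ_m = 5.5 km × 2.41/3.29 = 4.03 km.

4.03 km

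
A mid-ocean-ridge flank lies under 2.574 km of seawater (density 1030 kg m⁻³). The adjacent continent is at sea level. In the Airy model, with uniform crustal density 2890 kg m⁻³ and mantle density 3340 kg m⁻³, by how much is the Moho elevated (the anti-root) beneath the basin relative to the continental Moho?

10.6 km

For local isostatic compensation: replacing crust with seawater at the top is compensated by replacing crust with mantle at the base: d (ρ_c − ρ_w) = a (ρ_m − ρ_c).
a = d (ρ_c − ρ_w)/(ρ_m − ρ_c) = 2.574 km × 1860/450 = 10.6 km.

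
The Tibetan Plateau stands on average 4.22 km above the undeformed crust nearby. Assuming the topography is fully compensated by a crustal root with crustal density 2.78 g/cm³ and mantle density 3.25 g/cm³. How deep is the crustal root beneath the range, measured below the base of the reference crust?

25 km

Isostatic balance requires: the weight of the topography is balanced by the buoyancy of the root, ρ_c h = (ρ_m − ρ_c) r.
r = h · ρ_c / (ρ_m − ρ_c) = 4.22 km × 2.78 / (3.25 − 2.78) = 25 km.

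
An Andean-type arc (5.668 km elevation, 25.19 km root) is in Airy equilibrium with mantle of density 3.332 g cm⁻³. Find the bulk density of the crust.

2.72 g cm⁻³

ρ_c h = (ρ_m − ρ_c) r → ρ_c (h + r) = ρ_m r → ρ_c = ρ_m r / (h + r).
ρ_c = 3.332 × 25.19 km / (5.668 km + 25.19 km) = 2.72 g cm⁻³.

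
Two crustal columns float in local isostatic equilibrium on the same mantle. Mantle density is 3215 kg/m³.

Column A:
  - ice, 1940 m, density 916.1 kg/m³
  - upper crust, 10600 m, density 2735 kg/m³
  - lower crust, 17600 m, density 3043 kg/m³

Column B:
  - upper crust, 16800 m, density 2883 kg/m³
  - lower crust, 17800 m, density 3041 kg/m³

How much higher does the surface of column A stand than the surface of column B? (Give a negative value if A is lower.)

For any compensation level in the mantle, the mantle terms cancel and isostasy reduces to e = (Σt_A − Σt_B) − (Σ(ρt)_A − Σ(ρt)_B) / ρ_m.
Σt_A = 30140 m; Σt_B = 34600 m; Σ(ρt)_A = 84325034; Σ(ρt)_B = 102564200 (in m·kg/m³).
e = (30140 − 34600) − (84325034 − 102564200) / 3215 = 1210 m.

1210 m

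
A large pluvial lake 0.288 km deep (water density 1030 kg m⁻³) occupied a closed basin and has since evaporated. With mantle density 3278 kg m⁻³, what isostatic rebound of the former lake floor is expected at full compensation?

0.0905 km

u = d ρ_w/ρ_m = 0.288 km × 1030/3278 = 0.0905 km.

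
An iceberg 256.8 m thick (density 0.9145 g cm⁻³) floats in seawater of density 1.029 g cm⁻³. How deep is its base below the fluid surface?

Draft d = t ρ_obj/ρ_fluid = 256.8 m × 0.9145/1.029 = 228 m.

228 m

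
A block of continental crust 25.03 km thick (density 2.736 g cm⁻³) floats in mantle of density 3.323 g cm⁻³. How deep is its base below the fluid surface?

20.6 km

Draft d = t ρ_obj/ρ_fluid = 25.03 km × 2.736/3.323 = 20.6 km.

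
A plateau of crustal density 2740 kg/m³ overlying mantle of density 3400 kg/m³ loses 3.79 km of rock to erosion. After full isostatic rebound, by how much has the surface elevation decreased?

0.736 km

Rebound u = e ρ_c/ρ_m = 3.79 km × 2740/3400 = 3.054 km.
Net surface drop = e − u = 3.79 km − 3.054 km = e (ρ_m − ρ_c)/ρ_m = 0.736 km.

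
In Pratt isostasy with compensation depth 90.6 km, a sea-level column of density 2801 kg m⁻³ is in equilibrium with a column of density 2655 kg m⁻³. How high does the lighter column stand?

ρ_ref D = ρ (D + h) → h = D (ρ_ref − ρ)/ρ.
h = 90.6 km × (2801 − 2655)/2655 = 4.98 km.

4.98 km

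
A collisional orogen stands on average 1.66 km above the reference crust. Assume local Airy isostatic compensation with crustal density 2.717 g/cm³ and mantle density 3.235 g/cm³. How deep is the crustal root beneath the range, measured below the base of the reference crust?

Isostatic balance requires: the weight of the topography is balanced by the buoyancy of the root, ρ_c h = (ρ_m − ρ_c) r.
r = h · ρ_c / (ρ_m − ρ_c) = 1.66 km × 2.717 / (3.235 − 2.717) = 8.71 km.

8.71 km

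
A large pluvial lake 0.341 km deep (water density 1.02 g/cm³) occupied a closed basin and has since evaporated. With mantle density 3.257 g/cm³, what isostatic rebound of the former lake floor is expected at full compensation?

u = d ρ_w/ρ_m = 0.341 km × 1.02/3.257 = 0.107 km.

0.107 km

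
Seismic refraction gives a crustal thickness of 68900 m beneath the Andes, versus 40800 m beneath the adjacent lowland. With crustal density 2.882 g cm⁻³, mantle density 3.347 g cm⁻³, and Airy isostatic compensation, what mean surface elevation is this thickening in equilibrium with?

3900 m

Excess crust Δ = 68900 m − 40800 m = 28100 m, split between elevation h and root r with h + r = Δ.
Airy balance ρ_c h = (ρ_m − ρ_c) r gives r = h ρ_c/(ρ_m − ρ_c), so h (1 + ρ_c/(ρ_m − ρ_c)) = Δ, i.e. h = Δ (ρ_m − ρ_c)/ρ_m.
h = 28100 m × 0.465/3.347 = 3900 m.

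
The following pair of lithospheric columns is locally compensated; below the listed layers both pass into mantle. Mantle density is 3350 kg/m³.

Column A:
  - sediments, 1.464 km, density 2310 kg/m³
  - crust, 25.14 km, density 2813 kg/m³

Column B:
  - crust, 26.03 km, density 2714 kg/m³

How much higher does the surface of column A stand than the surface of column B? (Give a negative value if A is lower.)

For any compensation level in the mantle, the mantle terms cancel and isostasy reduces to e = (Σt_A − Σt_B) − (Σ(ρt)_A − Σ(ρt)_B) / ρ_m.
Σt_A = 26.604 km; Σt_B = 26.03 km; Σ(ρt)_A = 74100.66; Σ(ρt)_B = 70645.42 (in km·kg/m³).
e = (26.604 − 26.03) − (74100.66 − 70645.42) / 3350 = −0.457 km.

−0.457 km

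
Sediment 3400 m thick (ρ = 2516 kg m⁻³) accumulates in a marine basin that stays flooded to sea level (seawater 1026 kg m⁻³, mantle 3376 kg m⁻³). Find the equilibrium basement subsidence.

Submarine loading: the sediment displaces seawater, and the subsidence is in turn flooded, so s (ρ_m − ρ_w) = t (ρ_sed − ρ_w).
s = 3400 m × (2516 − 1026) / (3376 − 1026) = 2160 m.

2160 m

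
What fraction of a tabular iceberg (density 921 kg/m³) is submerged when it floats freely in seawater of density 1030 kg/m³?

Submerged fraction = ρ_obj/ρ_fluid = 921/1030 = 89.4%.

89.4%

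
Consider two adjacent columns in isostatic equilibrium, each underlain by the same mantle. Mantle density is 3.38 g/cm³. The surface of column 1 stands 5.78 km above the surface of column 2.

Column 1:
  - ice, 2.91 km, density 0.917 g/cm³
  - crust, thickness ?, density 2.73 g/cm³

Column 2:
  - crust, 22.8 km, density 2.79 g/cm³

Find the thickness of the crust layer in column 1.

Take the compensation level at the base of the deeper column (depth z_c below the surface of column 1) and equate Σ ρ_i t_i down to z_c; mantle fills any gap and the z_c terms cancel.
Column 1: 2.91×0.917 + x×2.73 + (z_c − 2.91 − x)×3.38
Column 2: 5.78×0 + 22.8×2.79 + (z_c − 5.78 − 22.8)×3.38
The z_c×3.38 term appears on both sides and cancels. Collect the known terms of each column as K = Σ(ρt)_known − 3.38 × (depth of known layers): K_1 = 2.66847 − 3.38×2.91 = −7.16733; K_2 = 63.612 − 3.38×(5.78 + 22.8) = −32.9884.
Balance: K_1 − x×(3.38 − 2.73) = K_2, so x = (K_1 − K_2)/(3.38 − 2.73) = 25.8211/0.65 = 39.7 km.

39.7 km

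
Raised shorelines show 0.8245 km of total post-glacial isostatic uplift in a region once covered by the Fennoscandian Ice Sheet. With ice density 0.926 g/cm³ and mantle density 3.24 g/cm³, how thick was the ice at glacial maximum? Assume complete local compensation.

u = t ρ_ice/ρ_m → t = u ρ_m/ρ_ice = 0.8245 km × 3.24/0.926 = 2.88 km.

2.88 km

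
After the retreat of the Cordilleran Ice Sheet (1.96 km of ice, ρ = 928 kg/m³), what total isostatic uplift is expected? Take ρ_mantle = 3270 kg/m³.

0.556 km

Removing the load lets mantle flow back in; uplift u satisfies ρ_ice t = ρ_m u.
u = t ρ_ice/ρ_m = 1.96 km × 928/3270 = 0.556 km.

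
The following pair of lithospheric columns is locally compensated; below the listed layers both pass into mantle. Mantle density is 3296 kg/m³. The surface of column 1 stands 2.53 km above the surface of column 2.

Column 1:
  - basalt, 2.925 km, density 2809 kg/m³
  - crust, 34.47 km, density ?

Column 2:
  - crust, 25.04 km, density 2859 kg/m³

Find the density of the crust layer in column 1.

Take the compensation level at the base of the deeper column (depth z_c below the surface of column 1) and equate Σ ρ_i t_i down to z_c; mantle fills any gap and the z_c terms cancel.
Column 1: 2.925×2809 + 34.47×ρ + (z_c − 37.395)×3296
Column 2: 2.53×0 + 25.04×2859 + (z_c − 2.53 − 25.04)×3296
The z_c×3296 term appears on both sides and cancels. Collect the known terms of each column as K = Σ(ρt)_known − 3296 × (depth of known layers): K_1 = 8216.325 − 3296×37.395 = −115037.595; K_2 = 71589.36 − 3296×(2.53 + 25.04) = −19281.36.
Balance: K_1 + 34.47×ρ = K_2, so ρ = (K_2 − K_1)/34.47 = 95756.2/34.47 = 2780 kg/m³.

2780 kg/m³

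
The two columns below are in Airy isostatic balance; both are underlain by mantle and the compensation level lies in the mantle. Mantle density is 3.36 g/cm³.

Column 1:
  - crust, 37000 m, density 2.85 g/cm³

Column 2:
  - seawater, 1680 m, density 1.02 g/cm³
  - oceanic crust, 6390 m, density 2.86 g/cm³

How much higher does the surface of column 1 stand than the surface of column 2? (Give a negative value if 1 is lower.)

3500 m

For any compensation level in the mantle, the mantle terms cancel and isostasy reduces to e = (Σt_1 − Σt_2) − (Σ(ρt)_1 − Σ(ρt)_2) / ρ_m.
Σt_1 = 37000 m; Σt_2 = 8070 m; Σ(ρt)_1 = 105450; Σ(ρt)_2 = 19989 (in m·g/cm³).
e = (37000 − 8070) − (105450 − 19989) / 3.36 = 3500 m.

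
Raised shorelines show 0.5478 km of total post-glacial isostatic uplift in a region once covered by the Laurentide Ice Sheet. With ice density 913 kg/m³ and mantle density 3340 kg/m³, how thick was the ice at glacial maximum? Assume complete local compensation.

u = t ρ_ice/ρ_m → t = u ρ_m/ρ_ice = 0.5478 km × 3340/913 = 2 km.

2 km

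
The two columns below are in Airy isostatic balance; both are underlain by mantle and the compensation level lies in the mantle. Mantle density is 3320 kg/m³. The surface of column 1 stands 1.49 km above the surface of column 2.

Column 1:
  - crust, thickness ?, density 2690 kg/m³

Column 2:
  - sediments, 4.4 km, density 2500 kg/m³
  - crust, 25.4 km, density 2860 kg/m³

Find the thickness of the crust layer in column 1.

32.1 km

Take the compensation level at the base of the deeper column (depth z_c below the surface of column 1) and equate Σ ρ_i t_i down to z_c; mantle fills any gap and the z_c terms cancel.
Column 1: x×2690 + (z_c − 0 − x)×3320
Column 2: 1.49×0 + 4.4×2500 + 25.4×2860 + (z_c − 1.49 − 29.8)×3320
The z_c×3320 term appears on both sides and cancels. Collect the known terms of each column as K = Σ(ρt)_known − 3320 × (depth of known layers): K_1 = 0 − 3320×0 = 0; K_2 = 83644 − 3320×(1.49 + 29.8) = −20238.8.
Balance: K_1 − x×(3320 − 2690) = K_2, so x = (K_1 − K_2)/(3320 − 2690) = 20238.8/630 = 32.1 km.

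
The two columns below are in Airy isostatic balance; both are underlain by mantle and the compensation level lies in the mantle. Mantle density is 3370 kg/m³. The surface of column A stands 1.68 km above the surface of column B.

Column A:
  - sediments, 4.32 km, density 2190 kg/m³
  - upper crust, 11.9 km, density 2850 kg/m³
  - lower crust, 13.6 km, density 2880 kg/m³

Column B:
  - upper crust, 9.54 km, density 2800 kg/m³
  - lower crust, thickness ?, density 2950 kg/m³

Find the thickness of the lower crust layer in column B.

Take the compensation level at the base of the deeper column (depth z_c below the surface of column A) and equate Σ ρ_i t_i down to z_c; mantle fills any gap and the z_c terms cancel.
Column A: 4.32×2190 + 11.9×2850 + 13.6×2880 + (z_c − 29.82)×3370
Column B: 1.68×0 + 9.54×2800 + x×2950 + (z_c − 1.68 − 9.54 − x)×3370
The z_c×3370 term appears on both sides and cancels. Collect the known terms of each column as K = Σ(ρt)_known − 3370 × (depth of known layers): K_A = 82543.8 − 3370×29.82 = −17949.6; K_B = 26712 − 3370×(1.68 + 9.54) = −11099.4.
Balance: K_A = K_B − x×(3370 − 2950), so x = (K_B − K_A)/(3370 − 2950) = 6850.2/420 = 16.3 km.

16.3 km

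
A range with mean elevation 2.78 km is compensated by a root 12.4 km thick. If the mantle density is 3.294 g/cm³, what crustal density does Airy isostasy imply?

ρ_c h = (ρ_m − ρ_c) r → ρ_c (h + r) = ρ_m r → ρ_c = ρ_m r / (h + r).
ρ_c = 3.294 × 12.4 km / (2.78 km + 12.4 km) = 2.69 g/cm³.

2.69 g/cm³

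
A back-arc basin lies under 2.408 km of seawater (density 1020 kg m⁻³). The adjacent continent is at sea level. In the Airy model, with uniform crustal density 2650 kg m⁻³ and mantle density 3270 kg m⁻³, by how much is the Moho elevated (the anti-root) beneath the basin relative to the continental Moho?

6.33 km

Balancing pressure at the compensation depth: replacing crust with seawater at the top is compensated by replacing crust with mantle at the base: d (ρ_c − ρ_w) = a (ρ_m − ρ_c).
a = d (ρ_c − ρ_w)/(ρ_m − ρ_c) = 2.408 km × 1630/620 = 6.33 km.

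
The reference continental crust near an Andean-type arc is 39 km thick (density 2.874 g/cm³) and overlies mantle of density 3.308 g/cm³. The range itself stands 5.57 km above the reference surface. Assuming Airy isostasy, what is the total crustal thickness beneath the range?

Root depth r = h ρ_c / (ρ_m − ρ_c) = 5.57 km × 2.874 / 0.434 = 36.89 km.
Total thickness = T + h + r = 39 km + 5.57 km + 36.89 km = 81.5 km.

81.5 km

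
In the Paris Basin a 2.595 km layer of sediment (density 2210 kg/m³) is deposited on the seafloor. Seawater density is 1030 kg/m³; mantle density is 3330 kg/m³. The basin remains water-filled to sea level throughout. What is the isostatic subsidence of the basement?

1.33 km

Submarine loading: the sediment displaces seawater, and the subsidence is in turn flooded, so s (ρ_m − ρ_w) = t (ρ_sed − ρ_w).
s = 2.595 km × (2210 − 1030) / (3330 − 1030) = 1.33 km.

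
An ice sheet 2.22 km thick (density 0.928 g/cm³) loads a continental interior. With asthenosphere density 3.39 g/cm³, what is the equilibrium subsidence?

0.608 km

For local isostatic compensation: the ice load ρ_ice t is balanced by mantle displaced below, ρ_m s.
s = t ρ_ice / ρ_m = 2.22 km × 0.928/3.39 = 0.608 km.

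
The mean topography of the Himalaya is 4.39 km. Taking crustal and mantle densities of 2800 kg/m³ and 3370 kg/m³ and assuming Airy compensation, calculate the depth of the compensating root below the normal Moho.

21.6 km

Isostatic balance requires: the weight of the topography is balanced by the buoyancy of the root, ρ_c h = (ρ_m − ρ_c) r.
r = h · ρ_c / (ρ_m − ρ_c) = 4.39 km × 2800 / (3370 − 2800) = 21.6 km.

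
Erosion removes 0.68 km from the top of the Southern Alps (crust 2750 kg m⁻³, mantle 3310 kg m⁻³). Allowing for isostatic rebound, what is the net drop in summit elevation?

0.115 km

Rebound u = e ρ_c/ρ_m = 0.68 km × 2750/3310 = 0.565 km.
Net surface drop = e − u = 0.68 km − 0.565 km = e (ρ_m − ρ_c)/ρ_m = 0.115 km.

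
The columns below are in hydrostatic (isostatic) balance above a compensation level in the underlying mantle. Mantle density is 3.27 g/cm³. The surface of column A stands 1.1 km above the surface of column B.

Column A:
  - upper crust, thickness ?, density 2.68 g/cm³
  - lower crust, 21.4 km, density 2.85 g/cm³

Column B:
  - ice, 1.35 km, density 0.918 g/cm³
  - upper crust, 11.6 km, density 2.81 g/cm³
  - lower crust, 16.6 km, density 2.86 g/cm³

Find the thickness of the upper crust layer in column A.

Take the compensation level at the base of the deeper column (depth z_c below the surface of column A) and equate Σ ρ_i t_i down to z_c; mantle fills any gap and the z_c terms cancel.
Column A: x×2.68 + 21.4×2.85 + (z_c − 21.4 − x)×3.27
Column B: 1.1×0 + 1.35×0.918 + 11.6×2.81 + 16.6×2.86 + (z_c − 1.1 − 29.55)×3.27
The z_c×3.27 term appears on both sides and cancels. Collect the known terms of each column as K = Σ(ρt)_known − 3.27 × (depth of known layers): K_A = 60.99 − 3.27×21.4 = −8.988; K_B = 81.3113 − 3.27×(1.1 + 29.55) = −18.9142.
Balance: K_A − x×(3.27 − 2.68) = K_B, so x = (K_A − K_B)/(3.27 − 2.68) = 9.9262/0.59 = 16.8 km.

16.8 km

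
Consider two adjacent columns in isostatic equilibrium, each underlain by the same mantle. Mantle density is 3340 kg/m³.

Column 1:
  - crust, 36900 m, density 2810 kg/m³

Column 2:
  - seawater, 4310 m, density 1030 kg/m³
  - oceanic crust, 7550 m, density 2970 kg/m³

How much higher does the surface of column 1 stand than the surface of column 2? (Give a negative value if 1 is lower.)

For any compensation level in the mantle, the mantle terms cancel and isostasy reduces to e = (Σt_1 − Σt_2) − (Σ(ρt)_1 − Σ(ρt)_2) / ρ_m.
Σt_1 = 36900 m; Σt_2 = 11860 m; Σ(ρt)_1 = 103689000; Σ(ρt)_2 = 26862800 (in m·kg/m³).
e = (36900 − 11860) − (103689000 − 26862800) / 3340 = 2040 m.

2040 m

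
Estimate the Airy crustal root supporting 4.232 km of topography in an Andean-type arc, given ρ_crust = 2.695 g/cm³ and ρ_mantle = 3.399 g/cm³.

16.2 km

In Airy isostatic equilibrium: the weight of the topography is balanced by the buoyancy of the root, ρ_c h = (ρ_m − ρ_c) r.
r = h · ρ_c / (ρ_m − ρ_c) = 4.232 km × 2.695 / (3.399 − 2.695) = 16.2 km.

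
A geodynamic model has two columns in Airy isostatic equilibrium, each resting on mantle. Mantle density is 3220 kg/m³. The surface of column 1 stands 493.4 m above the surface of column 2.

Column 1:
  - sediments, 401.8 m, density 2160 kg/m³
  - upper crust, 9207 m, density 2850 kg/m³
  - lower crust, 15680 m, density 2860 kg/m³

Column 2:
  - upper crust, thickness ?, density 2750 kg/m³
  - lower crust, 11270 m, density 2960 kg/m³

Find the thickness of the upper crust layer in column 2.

10500 m

Take the compensation level at the base of the deeper column (depth z_c below the surface of column 1) and equate Σ ρ_i t_i down to z_c; mantle fills any gap and the z_c terms cancel.
Column 1: 401.8×2160 + 9207×2850 + 15680×2860 + (z_c − 25288.8)×3220
Column 2: 493.4×0 + x×2750 + 11270×2960 + (z_c − 493.4 − 11270 − x)×3220
The z_c×3220 term appears on both sides and cancels. Collect the known terms of each column as K = Σ(ρt)_known − 3220 × (depth of known layers): K_1 = 71952638 − 3220×25288.8 = −9477298; K_2 = 33359200 − 3220×(493.4 + 11270) = −4518948.
Balance: K_1 = K_2 − x×(3220 − 2750), so x = (K_2 − K_1)/(3220 − 2750) = 4958350/470 = 10500 m.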